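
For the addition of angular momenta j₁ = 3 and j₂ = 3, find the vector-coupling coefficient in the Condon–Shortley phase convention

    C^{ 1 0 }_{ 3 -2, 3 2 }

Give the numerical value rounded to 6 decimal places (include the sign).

j₁+j₂−J=5  J+j₁−j₂=1  J−j₁+j₂=1  j₁+j₂+J+1=8
(j₁±m₁, j₂±m₂, J±M) = (1,5,5,1,1,1)
P² = 900/7
sum k=4..5:
  [4] +1/24 = 1/24
  [5] −1/120 = -1/120
S = 1/30
C² = P²·S² = 1/7 ; C = +0.377964

+√(1/7) ≈ +0.377964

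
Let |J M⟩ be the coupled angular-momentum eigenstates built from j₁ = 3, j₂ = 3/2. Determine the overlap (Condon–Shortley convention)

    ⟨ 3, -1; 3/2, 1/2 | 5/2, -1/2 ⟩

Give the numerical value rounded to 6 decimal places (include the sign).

triangle: 2!·4!·1!/8! = 48/40320
(j±m)!: 2!·4!·2!·1!·2!·3! = 1152
prefactor² = (2J+1)·Δ·N² = 288/35
  k=1: −1/(1!·1!·3!·1!·1!·0!) = -1/6
  k=2: +1/(2!·0!·2!·0!·2!·1!) = 1/8
Σ = -1/24  ⇒  CG² = 288/35·(-1/24)² = 1/70
CG = −√(1/70) = -0.119523

−√(1/70) ≈ -0.119523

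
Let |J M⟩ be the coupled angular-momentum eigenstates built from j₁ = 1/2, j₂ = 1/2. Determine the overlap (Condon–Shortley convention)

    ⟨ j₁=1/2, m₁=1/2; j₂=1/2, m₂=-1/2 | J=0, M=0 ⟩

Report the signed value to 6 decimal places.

triangle: 1!×0!×0!/2! = 1/2
(j±m)!: 1!×0!×0!×1!×0!×0! = 1
prefactor² = (2J+1)×Δ×N² = 1/2
  k=0: +1/(0!×1!×0!×0!×0!×0!) = 1
Σ = 1  ⇒  CG² = 1/2×1² = 1/2
CG = +√(1/2) = +0.707107

+0.707107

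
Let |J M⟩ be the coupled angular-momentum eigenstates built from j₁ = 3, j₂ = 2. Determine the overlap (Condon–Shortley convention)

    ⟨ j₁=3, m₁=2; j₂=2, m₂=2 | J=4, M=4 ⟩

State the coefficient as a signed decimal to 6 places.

-0.632456  (= −√(2/5))

√[9·1!5!3!/10! · 5!1!4!0!8!0!] = √(207360)
  +(−1)^1/∏(1,0,0,3,5,0)! = -1/720  (running -1/720)
⟨..|..⟩ = √(207360)·(-1/720) = -0.632456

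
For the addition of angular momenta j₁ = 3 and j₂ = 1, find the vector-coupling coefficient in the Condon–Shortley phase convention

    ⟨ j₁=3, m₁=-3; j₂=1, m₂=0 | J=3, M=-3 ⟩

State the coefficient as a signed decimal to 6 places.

−√(3/4) = -0.866025

j₁+j₂−J=1  J+j₁−j₂=5  J−j₁+j₂=1  j₁+j₂+J+1=8
(j₁±m₁, j₂±m₂, J±M) = (0,6,1,1,0,6)
P² = 10800
sum k=1..1:
  [1] −1/120 = -1/120
S = -1/120
C² = P²·S² = 3/4 ; C = -0.866025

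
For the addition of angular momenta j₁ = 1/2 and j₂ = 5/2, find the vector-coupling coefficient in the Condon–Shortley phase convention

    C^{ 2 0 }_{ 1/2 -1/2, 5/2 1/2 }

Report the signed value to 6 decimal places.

triangle: 1!×0!×4!/6! = 24/720
(j±m)!: 0!×1!×3!×2!×2!×2! = 48
prefactor² = (2J+1)×Δ×N² = 8
  k=1: −1/(1!×0!×0!×2!×0!×2!) = -1/4
Σ = -1/4  ⇒  CG² = 8×(-1/4)² = 1/2
CG = −√(1/2) = -0.707107

-0.707107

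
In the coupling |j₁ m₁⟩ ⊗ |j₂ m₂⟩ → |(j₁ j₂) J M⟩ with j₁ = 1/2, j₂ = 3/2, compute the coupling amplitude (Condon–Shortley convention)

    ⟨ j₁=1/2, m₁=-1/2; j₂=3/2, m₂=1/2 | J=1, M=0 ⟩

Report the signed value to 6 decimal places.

-0.707107  (= −√(1/2))

√[3·1!0!2!/4! · 0!1!2!1!1!1!] = √(1/2)
  +(−1)^1/∏(1,0,0,1,0,1)! = -1  (running -1)
⟨..|..⟩ = √(1/2)·(-1) = -0.707107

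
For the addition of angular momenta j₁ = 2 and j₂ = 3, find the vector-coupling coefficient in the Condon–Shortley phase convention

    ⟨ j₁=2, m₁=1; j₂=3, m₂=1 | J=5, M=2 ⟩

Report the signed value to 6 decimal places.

+√(1/2) = +0.707107

j₁+j₂−J=0  J+j₁−j₂=4  J−j₁+j₂=6  j₁+j₂+J+1=11
(j₁±m₁, j₂±m₂, J±M) = (3,1,4,2,7,3)
P² = 41472
sum k=0..0:
  [0] +1/288 = 1/288
S = 1/288
C² = P²·S² = 1/2 ; C = +0.707107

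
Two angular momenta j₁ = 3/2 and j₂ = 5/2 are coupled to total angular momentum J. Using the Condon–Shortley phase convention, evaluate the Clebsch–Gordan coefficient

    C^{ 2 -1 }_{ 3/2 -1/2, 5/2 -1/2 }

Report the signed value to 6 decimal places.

j₁+j₂−J=2  J+j₁−j₂=1  J−j₁+j₂=3  j₁+j₂+J+1=7
(j₁±m₁, j₂±m₂, J±M) = (1,2,2,3,1,3)
P² = 12/7
sum k=1..2:
  [1] −1/2 = -1/2
  [2] +1/12 = 1/12
S = -5/12
C² = P²·S² = 25/84 ; C = -0.545545

−√(25/84) ≈ -0.545545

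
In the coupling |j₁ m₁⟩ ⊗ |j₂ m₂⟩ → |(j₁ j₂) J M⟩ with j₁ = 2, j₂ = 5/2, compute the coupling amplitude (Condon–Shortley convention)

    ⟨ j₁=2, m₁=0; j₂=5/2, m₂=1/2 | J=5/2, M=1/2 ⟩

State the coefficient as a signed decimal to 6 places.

−√(8/35) ≈ -0.478091

√[6·2!2!3!/8! · 2!2!3!2!3!2!] = √(72/35)
  +(−1)^0/∏(0,2,2,3,0,0)! = 1/24  (running 1/24)
  +(−1)^1/∏(1,1,1,2,1,1)! = -1/2  (running -11/24)
  +(−1)^2/∏(2,0,0,1,2,2)! = 1/8  (running -1/3)
⟨..|..⟩ = √(72/35)·(-1/3) = -0.478091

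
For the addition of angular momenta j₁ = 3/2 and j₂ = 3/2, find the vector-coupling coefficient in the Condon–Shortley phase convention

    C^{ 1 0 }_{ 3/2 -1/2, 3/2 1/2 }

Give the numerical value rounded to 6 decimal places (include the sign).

-0.223607  (= −√(1/20))

j₁+j₂−J=2  J+j₁−j₂=1  J−j₁+j₂=1  j₁+j₂+J+1=5
(j₁±m₁, j₂±m₂, J±M) = (1,2,2,1,1,1)
P² = 1/5
sum k=1..2:
  [1] −1/1 = -1
  [2] +1/2 = 1/2
S = -1/2
C² = P²·S² = 1/20 ; C = -0.223607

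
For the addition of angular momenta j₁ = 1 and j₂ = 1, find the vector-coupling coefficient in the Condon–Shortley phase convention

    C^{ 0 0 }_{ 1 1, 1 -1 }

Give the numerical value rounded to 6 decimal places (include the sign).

+0.577350  (= +√(1/3))

√[1·2!0!0!/3! · 2!0!0!2!0!0!] = √(4/3)
  +(−1)^0/∏(0,2,0,0,0,0)! = 1/2  (running 1/2)
⟨..|..⟩ = √(4/3)·(1/2) = +0.577350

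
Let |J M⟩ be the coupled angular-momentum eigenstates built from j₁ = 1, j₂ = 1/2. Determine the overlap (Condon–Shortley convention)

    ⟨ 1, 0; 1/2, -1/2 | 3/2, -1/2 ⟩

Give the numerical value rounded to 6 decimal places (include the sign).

√[4·0!2!1!/4! · 1!1!0!1!1!2!] = √(2/3)
  +(−1)^0/∏(0,0,1,0,1,1)! = 1  (running 1)
⟨..|..⟩ = √(2/3)·(1) = +0.816497

+0.816497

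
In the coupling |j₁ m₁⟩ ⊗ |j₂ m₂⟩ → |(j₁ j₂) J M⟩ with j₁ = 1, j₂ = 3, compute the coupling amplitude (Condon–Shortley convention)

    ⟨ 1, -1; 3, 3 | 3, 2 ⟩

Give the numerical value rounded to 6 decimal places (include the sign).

−√(1/4) ≈ -0.500000

j₁+j₂−J=1  J+j₁−j₂=1  J−j₁+j₂=5  j₁+j₂+J+1=8
(j₁±m₁, j₂±m₂, J±M) = (0,2,6,0,5,1)
P² = 3600
sum k=1..1:
  [1] −1/120 = -1/120
S = -1/120
C² = P²·S² = 1/4 ; C = -0.500000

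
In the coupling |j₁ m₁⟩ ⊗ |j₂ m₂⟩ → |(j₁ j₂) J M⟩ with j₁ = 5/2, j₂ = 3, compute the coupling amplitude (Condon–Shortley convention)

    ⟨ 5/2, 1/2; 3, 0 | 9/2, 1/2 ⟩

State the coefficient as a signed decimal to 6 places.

+√(10/231) ≈ +0.208063

triangle: 1!·4!·5!/11! = 2880/39916800
(j±m)!: 3!·2!·3!·3!·5!·4! = 1244160
prefactor² = (2J+1)·Δ·N² = 69120/77
  k=0: +1/(0!·1!·2!·3!·2!·2!) = 1/48
  k=1: −1/(1!·0!·1!·2!·3!·3!) = -1/72
Σ = 1/144  ⇒  CG² = 69120/77·1/144² = 10/231
CG = +√(10/231) = +0.208063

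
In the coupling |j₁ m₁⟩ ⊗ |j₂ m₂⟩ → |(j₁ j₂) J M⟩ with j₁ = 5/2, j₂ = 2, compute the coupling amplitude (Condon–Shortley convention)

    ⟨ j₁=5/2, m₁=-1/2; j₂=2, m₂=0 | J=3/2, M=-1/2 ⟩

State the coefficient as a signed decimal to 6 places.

triangle: 3!·2!·1!/7! = 12/5040
(j±m)!: 2!·3!·2!·2!·1!·2! = 96
prefactor² = (2J+1)·Δ·N² = 32/35
  k=1: −1/(1!·2!·2!·1!·0!·0!) = -1/4
  k=2: +1/(2!·1!·1!·0!·1!·1!) = 1/2
Σ = 1/4  ⇒  CG² = 32/35·1/4² = 2/35
CG = +√(2/35) = +0.239046

+√(2/35) ≈ +0.239046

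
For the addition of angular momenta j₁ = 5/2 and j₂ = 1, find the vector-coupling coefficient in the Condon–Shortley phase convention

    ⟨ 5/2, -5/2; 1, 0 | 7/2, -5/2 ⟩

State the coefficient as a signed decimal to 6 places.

+0.534522  (= +√(2/7))

j₁+j₂−J=0  J+j₁−j₂=5  J−j₁+j₂=2  j₁+j₂+J+1=8
(j₁±m₁, j₂±m₂, J±M) = (0,5,1,1,1,6)
P² = 28800/7
sum k=0..0:
  [0] +1/120 = 1/120
S = 1/120
C² = P²·S² = 2/7 ; C = +0.534522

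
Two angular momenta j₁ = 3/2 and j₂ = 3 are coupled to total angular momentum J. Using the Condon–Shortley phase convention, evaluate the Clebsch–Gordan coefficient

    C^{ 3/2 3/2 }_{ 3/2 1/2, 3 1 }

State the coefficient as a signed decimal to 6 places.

j₁+j₂−J=3  J+j₁−j₂=0  J−j₁+j₂=3  j₁+j₂+J+1=7
(j₁±m₁, j₂±m₂, J±M) = (2,1,4,2,3,0)
P² = 576/35
sum k=1..1:
  [1] −1/12 = -1/12
S = -1/12
C² = P²·S² = 4/35 ; C = -0.338062

−√(4/35) = -0.338062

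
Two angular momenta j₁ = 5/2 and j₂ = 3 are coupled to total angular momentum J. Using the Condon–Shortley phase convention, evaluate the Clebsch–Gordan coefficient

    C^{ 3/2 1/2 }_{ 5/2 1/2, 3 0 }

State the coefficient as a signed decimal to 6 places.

+√(4/35) = +0.338062

√[4·4!1!2!/8! · 3!2!3!3!2!1!] = √(144/35)
  +(−1)^1/∏(1,3,1,2,0,0)! = -1/12  (running -1/12)
  +(−1)^2/∏(2,2,0,1,1,1)! = 1/4  (running 1/6)
⟨..|..⟩ = √(144/35)·(1/6) = +0.338062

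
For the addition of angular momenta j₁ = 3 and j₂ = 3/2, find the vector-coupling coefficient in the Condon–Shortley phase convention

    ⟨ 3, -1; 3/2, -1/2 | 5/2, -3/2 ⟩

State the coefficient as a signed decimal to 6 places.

-0.591608

triangle: 2!*4!*1!/8! = 48/40320
(j±m)!: 2!*4!*1!*2!*1!*4! = 2304
prefactor² = (2J+1)*Δ*N² = 576/35
  k=0: +1/(0!*2!*4!*1!*0!*0!) = 1/48
  k=1: −1/(1!*1!*3!*0!*1!*1!) = -1/6
Σ = -7/48  ⇒  CG² = 576/35*(-7/48)² = 7/20
CG = −√(7/20) = -0.591608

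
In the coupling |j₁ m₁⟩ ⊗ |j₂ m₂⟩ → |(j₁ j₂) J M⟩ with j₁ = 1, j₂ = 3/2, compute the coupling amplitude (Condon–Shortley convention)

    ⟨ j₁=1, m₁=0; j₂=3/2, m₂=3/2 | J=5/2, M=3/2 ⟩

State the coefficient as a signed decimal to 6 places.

+0.632456

j₁+j₂−J=0  J+j₁−j₂=2  J−j₁+j₂=3  j₁+j₂+J+1=6
(j₁±m₁, j₂±m₂, J±M) = (1,1,3,0,4,1)
P² = 72/5
sum k=0..0:
  [0] +1/6 = 1/6
S = 1/6
C² = P²·S² = 2/5 ; C = +0.632456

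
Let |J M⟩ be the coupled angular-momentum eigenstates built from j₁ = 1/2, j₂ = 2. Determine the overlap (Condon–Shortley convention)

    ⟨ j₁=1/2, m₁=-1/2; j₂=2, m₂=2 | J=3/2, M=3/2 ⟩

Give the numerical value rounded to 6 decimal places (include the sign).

−√(4/5) = -0.894427

j₁+j₂−J=1  J+j₁−j₂=0  J−j₁+j₂=3  j₁+j₂+J+1=5
(j₁±m₁, j₂±m₂, J±M) = (0,1,4,0,3,0)
P² = 144/5
sum k=1..1:
  [1] −1/6 = -1/6
S = -1/6
C² = P²·S² = 4/5 ; C = -0.894427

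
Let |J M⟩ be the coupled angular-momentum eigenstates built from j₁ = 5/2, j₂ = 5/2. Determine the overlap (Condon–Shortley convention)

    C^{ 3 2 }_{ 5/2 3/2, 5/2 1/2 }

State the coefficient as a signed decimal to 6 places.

-0.288675

j₁+j₂−J=2  J+j₁−j₂=3  J−j₁+j₂=3  j₁+j₂+J+1=9
(j₁±m₁, j₂±m₂, J±M) = (4,1,3,2,5,1)
P² = 48
sum k=0..1:
  [0] +1/24 = 1/24
  [1] −1/12 = -1/12
S = -1/24
C² = P²·S² = 1/12 ; C = -0.288675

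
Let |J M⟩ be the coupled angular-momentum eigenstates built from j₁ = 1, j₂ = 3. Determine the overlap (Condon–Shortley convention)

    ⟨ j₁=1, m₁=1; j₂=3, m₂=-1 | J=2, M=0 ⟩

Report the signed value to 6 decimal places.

+0.534522

√[5·2!0!4!/7! · 2!0!2!4!2!2!] = √(128/7)
  +(−1)^0/∏(0,2,0,2,0,2)! = 1/8  (running 1/8)
⟨..|..⟩ = √(128/7)·(1/8) = +0.534522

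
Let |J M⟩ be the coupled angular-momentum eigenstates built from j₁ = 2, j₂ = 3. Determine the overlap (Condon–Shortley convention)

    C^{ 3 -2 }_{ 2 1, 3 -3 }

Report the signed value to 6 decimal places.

√[7·2!2!4!/9! · 3!1!0!6!1!5!] = √(960)
  +(−1)^0/∏(0,2,1,0,1,4)! = 1/48  (running 1/48)
⟨..|..⟩ = √(960)·(1/48) = +0.645497

+0.645497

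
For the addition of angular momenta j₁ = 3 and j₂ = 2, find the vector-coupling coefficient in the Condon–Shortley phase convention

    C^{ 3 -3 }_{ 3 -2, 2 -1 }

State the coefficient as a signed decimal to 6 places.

−√(5/12) ≈ -0.645497

j₁+j₂−J=2  J+j₁−j₂=4  J−j₁+j₂=2  j₁+j₂+J+1=9
(j₁±m₁, j₂±m₂, J±M) = (1,5,1,3,0,6)
P² = 960
sum k=1..1:
  [1] −1/48 = -1/48
S = -1/48
C² = P²·S² = 5/12 ; C = -0.645497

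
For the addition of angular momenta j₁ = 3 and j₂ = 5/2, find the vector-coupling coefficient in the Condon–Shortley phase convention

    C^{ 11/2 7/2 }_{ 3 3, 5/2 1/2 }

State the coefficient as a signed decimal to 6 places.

√[12·0!6!5!/12! · 6!0!3!2!9!2!] = √(149299200/11)
  +(−1)^0/∏(0,0,0,3,6,2)! = 1/8640  (running 1/8640)
⟨..|..⟩ = √(149299200/11)·(1/8640) = +0.426401

+√(2/11) = +0.426401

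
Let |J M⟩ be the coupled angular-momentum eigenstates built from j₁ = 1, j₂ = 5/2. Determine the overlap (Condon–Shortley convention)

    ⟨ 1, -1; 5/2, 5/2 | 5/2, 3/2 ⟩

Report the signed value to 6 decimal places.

-0.534522  (= −√(2/7))

j₁+j₂−J=1  J+j₁−j₂=1  J−j₁+j₂=4  j₁+j₂+J+1=7
(j₁±m₁, j₂±m₂, J±M) = (0,2,5,0,4,1)
P² = 1152/7
sum k=1..1:
  [1] −1/24 = -1/24
S = -1/24
C² = P²·S² = 2/7 ; C = -0.534522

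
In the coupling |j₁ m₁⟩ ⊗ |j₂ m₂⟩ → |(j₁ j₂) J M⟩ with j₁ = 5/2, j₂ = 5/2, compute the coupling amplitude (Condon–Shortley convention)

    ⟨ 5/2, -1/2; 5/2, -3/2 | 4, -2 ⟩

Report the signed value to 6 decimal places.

√[9·1!4!4!/10! · 2!3!1!4!2!6!] = √(20736/35)
  +(−1)^0/∏(0,1,3,1,1,3)! = 1/36  (running 1/36)
  +(−1)^1/∏(1,0,2,0,2,4)! = -1/96  (running 5/288)
⟨..|..⟩ = √(20736/35)·(5/288) = +0.422577

+√(5/28) = +0.422577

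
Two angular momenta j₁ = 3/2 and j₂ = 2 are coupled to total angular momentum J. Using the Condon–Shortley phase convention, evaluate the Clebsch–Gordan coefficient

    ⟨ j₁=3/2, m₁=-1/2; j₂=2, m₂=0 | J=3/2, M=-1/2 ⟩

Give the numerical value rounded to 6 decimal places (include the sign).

-0.447214

j₁+j₂−J=2  J+j₁−j₂=1  J−j₁+j₂=2  j₁+j₂+J+1=6
(j₁±m₁, j₂±m₂, J±M) = (1,2,2,2,1,2)
P² = 16/45
sum k=1..2:
  [1] −1/1 = -1
  [2] +1/4 = 1/4
S = -3/4
C² = P²·S² = 1/5 ; C = -0.447214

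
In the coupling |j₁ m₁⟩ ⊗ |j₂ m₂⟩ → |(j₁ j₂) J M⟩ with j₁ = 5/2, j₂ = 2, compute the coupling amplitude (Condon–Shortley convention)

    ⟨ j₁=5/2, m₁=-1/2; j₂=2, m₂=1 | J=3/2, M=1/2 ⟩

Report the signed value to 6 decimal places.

j₁+j₂−J=3  J+j₁−j₂=2  J−j₁+j₂=1  j₁+j₂+J+1=7
(j₁±m₁, j₂±m₂, J±M) = (2,3,3,1,2,1)
P² = 48/35
sum k=2..3:
  [2] +1/2 = 1/2
  [3] −1/12 = -1/12
S = 5/12
C² = P²·S² = 5/21 ; C = +0.487950

+0.487950  (= +√(5/21))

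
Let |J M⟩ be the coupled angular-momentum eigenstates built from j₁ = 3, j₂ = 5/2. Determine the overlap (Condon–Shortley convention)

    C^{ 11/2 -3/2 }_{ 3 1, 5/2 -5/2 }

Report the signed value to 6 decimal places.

+√(1/22) = +0.213201

triangle: 0!*6!*5!/12! = 86400/479001600
(j±m)!: 4!*2!*0!*5!*4!*7! = 696729600
prefactor² = (2J+1)*Δ*N² = 16588800/11
  k=0: +1/(0!*0!*2!*0!*4!*5!) = 1/5760
Σ = 1/5760  ⇒  CG² = 16588800/11*1/5760² = 1/22
CG = +√(1/22) = +0.213201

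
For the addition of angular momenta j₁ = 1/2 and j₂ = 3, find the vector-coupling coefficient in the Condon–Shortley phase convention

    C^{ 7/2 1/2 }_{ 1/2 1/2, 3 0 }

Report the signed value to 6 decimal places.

+0.755929

√[8·0!1!6!/8! · 1!0!3!3!4!3!] = √(5184/7)
  +(−1)^0/∏(0,0,0,3,1,3)! = 1/36  (running 1/36)
⟨..|..⟩ = √(5184/7)·(1/36) = +0.755929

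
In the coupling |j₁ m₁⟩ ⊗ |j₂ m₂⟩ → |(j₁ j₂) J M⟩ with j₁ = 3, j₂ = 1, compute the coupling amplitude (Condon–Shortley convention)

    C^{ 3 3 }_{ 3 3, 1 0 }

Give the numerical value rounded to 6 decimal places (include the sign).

+√(3/4) = +0.866025

√[7·1!5!1!/8! · 6!0!1!1!6!0!] = √(10800)
  +(−1)^0/∏(0,1,0,1,5,0)! = 1/120  (running 1/120)
⟨..|..⟩ = √(10800)·(1/120) = +0.866025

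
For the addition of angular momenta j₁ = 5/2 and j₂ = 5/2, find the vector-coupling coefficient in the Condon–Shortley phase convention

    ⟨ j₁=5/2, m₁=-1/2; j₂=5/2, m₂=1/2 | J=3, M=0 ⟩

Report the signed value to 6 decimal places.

√[7·2!3!3!/9! · 2!3!3!2!3!3!] = √(36/5)
  +(−1)^0/∏(0,2,3,3,0,0)! = 1/72  (running 1/72)
  +(−1)^1/∏(1,1,2,2,1,1)! = -1/4  (running -17/72)
  +(−1)^2/∏(2,0,1,1,2,2)! = 1/8  (running -1/9)
⟨..|..⟩ = √(36/5)·(-1/9) = -0.298142

−√(4/45) = -0.298142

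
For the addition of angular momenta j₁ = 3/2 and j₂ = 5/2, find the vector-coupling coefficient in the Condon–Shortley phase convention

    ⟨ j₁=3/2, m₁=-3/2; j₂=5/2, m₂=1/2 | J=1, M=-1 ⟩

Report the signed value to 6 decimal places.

√[3·3!0!2!/6! · 0!3!3!2!0!2!] = √(36/5)
  +(−1)^3/∏(3,0,0,0,0,2)! = -1/12  (running -1/12)
⟨..|..⟩ = √(36/5)·(-1/12) = -0.223607

-0.223607  (= −√(1/20))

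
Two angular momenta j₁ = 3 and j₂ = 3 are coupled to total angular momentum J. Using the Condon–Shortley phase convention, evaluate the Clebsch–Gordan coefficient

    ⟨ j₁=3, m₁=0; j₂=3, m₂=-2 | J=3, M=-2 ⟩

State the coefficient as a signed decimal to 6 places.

j₁+j₂−J=3  J+j₁−j₂=3  J−j₁+j₂=3  j₁+j₂+J+1=10
(j₁±m₁, j₂±m₂, J±M) = (3,3,1,5,1,5)
P² = 216
sum k=0..1:
  [0] +1/72 = 1/72
  [1] −1/24 = -1/24
S = -1/36
C² = P²·S² = 1/6 ; C = -0.408248

−√(1/6) ≈ -0.408248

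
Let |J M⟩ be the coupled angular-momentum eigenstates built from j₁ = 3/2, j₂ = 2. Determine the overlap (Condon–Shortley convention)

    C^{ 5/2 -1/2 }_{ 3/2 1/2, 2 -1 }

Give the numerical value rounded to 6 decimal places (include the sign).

+√(5/14) ≈ +0.597614

j₁+j₂−J=1  J+j₁−j₂=2  J−j₁+j₂=3  j₁+j₂+J+1=7
(j₁±m₁, j₂±m₂, J±M) = (2,1,1,3,2,3)
P² = 72/35
sum k=0..1:
  [0] +1/2 = 1/2
  [1] −1/12 = -1/12
S = 5/12
C² = P²·S² = 5/14 ; C = +0.597614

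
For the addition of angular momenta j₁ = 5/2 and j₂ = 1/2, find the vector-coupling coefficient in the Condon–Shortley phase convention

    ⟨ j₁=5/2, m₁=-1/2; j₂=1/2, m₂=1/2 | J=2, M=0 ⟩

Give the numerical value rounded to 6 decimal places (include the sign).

−√(1/2) = -0.707107

√[5·1!4!0!/6! · 2!3!1!0!2!2!] = √(8)
  +(−1)^1/∏(1,0,2,0,2,0)! = -1/4  (running -1/4)
⟨..|..⟩ = √(8)·(-1/4) = -0.707107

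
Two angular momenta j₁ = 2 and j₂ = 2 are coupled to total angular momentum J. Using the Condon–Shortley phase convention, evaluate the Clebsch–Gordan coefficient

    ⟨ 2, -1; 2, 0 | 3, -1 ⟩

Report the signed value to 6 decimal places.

√[7·1!3!3!/8! · 1!3!2!2!2!4!] = √(36/5)
  +(−1)^0/∏(0,1,3,2,0,1)! = 1/12  (running 1/12)
  +(−1)^1/∏(1,0,2,1,1,2)! = -1/4  (running -1/6)
⟨..|..⟩ = √(36/5)·(-1/6) = -0.447214

-0.447214  (= −√(1/5))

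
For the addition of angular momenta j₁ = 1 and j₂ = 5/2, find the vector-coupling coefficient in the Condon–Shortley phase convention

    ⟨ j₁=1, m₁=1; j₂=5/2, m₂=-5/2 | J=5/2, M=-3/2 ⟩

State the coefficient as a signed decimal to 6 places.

+√(2/7) ≈ +0.534522

√[6·1!1!4!/7! · 2!0!0!5!1!4!] = √(1152/7)
  +(−1)^0/∏(0,1,0,0,1,4)! = 1/24  (running 1/24)
⟨..|..⟩ = √(1152/7)·(1/24) = +0.534522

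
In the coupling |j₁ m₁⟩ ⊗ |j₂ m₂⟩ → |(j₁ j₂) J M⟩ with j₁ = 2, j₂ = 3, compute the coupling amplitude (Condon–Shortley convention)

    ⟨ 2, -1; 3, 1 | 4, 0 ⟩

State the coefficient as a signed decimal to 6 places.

triangle: 1!*3!*5!/10! = 720/3628800
(j±m)!: 1!*3!*4!*2!*4!*4! = 165888
prefactor² = (2J+1)*Δ*N² = 10368/35
  k=0: +1/(0!*1!*3!*4!*0!*1!) = 1/144
  k=1: −1/(1!*0!*2!*3!*1!*2!) = -1/24
Σ = -5/144  ⇒  CG² = 10368/35*(-5/144)² = 5/14
CG = −√(5/14) = -0.597614

−√(5/14) = -0.597614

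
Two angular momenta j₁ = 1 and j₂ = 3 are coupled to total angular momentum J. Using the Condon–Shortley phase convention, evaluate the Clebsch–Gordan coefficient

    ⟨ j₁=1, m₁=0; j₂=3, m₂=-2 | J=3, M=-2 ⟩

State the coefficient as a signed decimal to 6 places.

√[7·1!1!5!/8! · 1!1!1!5!1!5!] = √(300)
  +(−1)^0/∏(0,1,1,1,0,4)! = 1/24  (running 1/24)
  +(−1)^1/∏(1,0,0,0,1,5)! = -1/120  (running 1/30)
⟨..|..⟩ = √(300)·(1/30) = +0.577350

+0.577350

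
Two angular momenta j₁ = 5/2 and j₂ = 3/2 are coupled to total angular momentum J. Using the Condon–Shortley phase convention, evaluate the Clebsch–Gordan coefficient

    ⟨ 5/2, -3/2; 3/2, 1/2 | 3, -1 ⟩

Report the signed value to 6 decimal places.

j₁+j₂−J=1  J+j₁−j₂=4  J−j₁+j₂=2  j₁+j₂+J+1=8
(j₁±m₁, j₂±m₂, J±M) = (1,4,2,1,2,4)
P² = 96/5
sum k=0..1:
  [0] +1/48 = 1/48
  [1] −1/6 = -1/6
S = -7/48
C² = P²·S² = 49/120 ; C = -0.639010

−√(49/120) = -0.639010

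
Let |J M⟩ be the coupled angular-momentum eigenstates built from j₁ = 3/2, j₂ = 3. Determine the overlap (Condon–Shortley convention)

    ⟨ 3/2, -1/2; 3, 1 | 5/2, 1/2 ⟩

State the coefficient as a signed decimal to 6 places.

√[6·2!1!4!/8! · 1!2!4!2!3!2!] = √(288/35)
  +(−1)^1/∏(1,1,1,3,0,1)! = -1/6  (running -1/6)
  +(−1)^2/∏(2,0,0,2,1,2)! = 1/8  (running -1/24)
⟨..|..⟩ = √(288/35)·(-1/24) = -0.119523

-0.119523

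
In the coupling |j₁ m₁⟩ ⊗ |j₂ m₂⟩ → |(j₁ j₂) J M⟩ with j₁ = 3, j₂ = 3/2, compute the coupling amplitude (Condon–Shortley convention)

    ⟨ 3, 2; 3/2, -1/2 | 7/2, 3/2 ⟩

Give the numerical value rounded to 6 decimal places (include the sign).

+√(3/7) = +0.654654

√[8·1!5!2!/9! · 5!1!1!2!5!2!] = √(6400/21)
  +(−1)^0/∏(0,1,1,1,4,1)! = 1/24  (running 1/24)
  +(−1)^1/∏(1,0,0,0,5,2)! = -1/240  (running 3/80)
⟨..|..⟩ = √(6400/21)·(3/80) = +0.654654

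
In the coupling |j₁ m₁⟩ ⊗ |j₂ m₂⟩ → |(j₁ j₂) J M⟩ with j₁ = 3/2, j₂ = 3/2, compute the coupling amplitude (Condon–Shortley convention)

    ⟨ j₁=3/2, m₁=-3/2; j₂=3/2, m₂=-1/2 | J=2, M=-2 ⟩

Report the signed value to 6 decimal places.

√[5·1!2!2!/6! · 0!3!1!2!0!4!] = √(8)
  +(−1)^1/∏(1,0,2,0,0,2)! = -1/4  (running -1/4)
⟨..|..⟩ = √(8)·(-1/4) = -0.707107

−√(1/2) ≈ -0.707107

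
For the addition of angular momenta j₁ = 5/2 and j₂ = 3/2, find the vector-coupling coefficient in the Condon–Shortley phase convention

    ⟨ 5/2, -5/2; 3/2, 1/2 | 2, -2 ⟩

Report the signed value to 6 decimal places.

+0.690066

j₁+j₂−J=2  J+j₁−j₂=3  J−j₁+j₂=1  j₁+j₂+J+1=7
(j₁±m₁, j₂±m₂, J±M) = (0,5,2,1,0,4)
P² = 480/7
sum k=2..2:
  [2] +1/12 = 1/12
S = 1/12
C² = P²·S² = 10/21 ; C = +0.690066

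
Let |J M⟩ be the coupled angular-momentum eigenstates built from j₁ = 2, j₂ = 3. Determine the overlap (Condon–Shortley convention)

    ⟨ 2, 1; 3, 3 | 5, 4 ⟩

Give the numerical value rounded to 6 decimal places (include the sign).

√[11·0!4!6!/11! · 3!1!6!0!9!1!] = √(7464960)
  +(−1)^0/∏(0,0,1,6,3,0)! = 1/4320  (running 1/4320)
⟨..|..⟩ = √(7464960)·(1/4320) = +0.632456

+√(2/5) ≈ +0.632456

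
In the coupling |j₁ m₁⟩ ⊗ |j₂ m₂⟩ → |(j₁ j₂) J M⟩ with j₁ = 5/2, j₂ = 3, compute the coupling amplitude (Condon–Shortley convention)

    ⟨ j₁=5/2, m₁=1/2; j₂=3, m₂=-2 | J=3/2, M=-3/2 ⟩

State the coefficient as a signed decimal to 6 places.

j₁+j₂−J=4  J+j₁−j₂=1  J−j₁+j₂=2  j₁+j₂+J+1=8
(j₁±m₁, j₂±m₂, J±M) = (3,2,1,5,0,3)
P² = 288/7
sum k=1..1:
  [1] −1/12 = -1/12
S = -1/12
C² = P²·S² = 2/7 ; C = -0.534522

-0.534522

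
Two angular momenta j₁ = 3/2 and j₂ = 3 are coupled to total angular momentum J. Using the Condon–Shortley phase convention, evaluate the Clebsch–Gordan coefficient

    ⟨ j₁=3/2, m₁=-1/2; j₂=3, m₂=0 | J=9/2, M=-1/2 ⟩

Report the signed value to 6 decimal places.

√[10·0!3!6!/10! · 1!2!3!3!4!5!] = √(17280/7)
  +(−1)^0/∏(0,0,2,3,1,3)! = 1/72  (running 1/72)
⟨..|..⟩ = √(17280/7)·(1/72) = +0.690066

+√(10/21) ≈ +0.690066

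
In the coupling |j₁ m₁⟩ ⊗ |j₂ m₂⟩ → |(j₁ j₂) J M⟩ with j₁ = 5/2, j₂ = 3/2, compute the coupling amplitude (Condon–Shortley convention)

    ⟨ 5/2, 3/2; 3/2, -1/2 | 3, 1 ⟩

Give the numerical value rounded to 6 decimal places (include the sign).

triangle: 1!×4!×2!/8! = 48/40320
(j±m)!: 4!×1!×1!×2!×4!×2! = 2304
prefactor² = (2J+1)×Δ×N² = 96/5
  k=0: +1/(0!×1!×1!×1!×3!×1!) = 1/6
  k=1: −1/(1!×0!×0!×0!×4!×2!) = -1/48
Σ = 7/48  ⇒  CG² = 96/5×7/48² = 49/120
CG = +√(49/120) = +0.639010

+√(49/120) = +0.639010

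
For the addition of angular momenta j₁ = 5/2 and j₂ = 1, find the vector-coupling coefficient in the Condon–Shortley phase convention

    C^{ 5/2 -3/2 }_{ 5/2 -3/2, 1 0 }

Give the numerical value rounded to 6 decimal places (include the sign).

√[6·1!4!1!/7! · 1!4!1!1!1!4!] = √(576/35)
  +(−1)^0/∏(0,1,4,1,0,0)! = 1/24  (running 1/24)
  +(−1)^1/∏(1,0,3,0,1,1)! = -1/6  (running -1/8)
⟨..|..⟩ = √(576/35)·(-1/8) = -0.507093

−√(9/35) = -0.507093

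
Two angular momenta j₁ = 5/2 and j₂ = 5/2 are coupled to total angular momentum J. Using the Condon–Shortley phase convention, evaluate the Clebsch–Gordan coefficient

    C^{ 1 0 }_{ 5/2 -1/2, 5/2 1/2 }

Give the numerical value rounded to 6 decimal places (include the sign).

j₁+j₂−J=4  J+j₁−j₂=1  J−j₁+j₂=1  j₁+j₂+J+1=7
(j₁±m₁, j₂±m₂, J±M) = (2,3,3,2,1,1)
P² = 72/35
sum k=2..3:
  [2] +1/4 = 1/4
  [3] −1/6 = -1/6
S = 1/12
C² = P²·S² = 1/70 ; C = +0.119523

+0.119523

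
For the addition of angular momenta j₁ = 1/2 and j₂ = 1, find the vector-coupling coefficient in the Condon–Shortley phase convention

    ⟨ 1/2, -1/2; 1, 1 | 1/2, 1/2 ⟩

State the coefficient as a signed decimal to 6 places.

-0.816497

triangle: 1!*0!*1!/3! = 1/6
(j±m)!: 0!*1!*2!*0!*1!*0! = 2
prefactor² = (2J+1)*Δ*N² = 2/3
  k=1: −1/(1!*0!*0!*1!*0!*0!) = -1
Σ = -1  ⇒  CG² = 2/3*(-1)² = 2/3
CG = −√(2/3) = -0.816497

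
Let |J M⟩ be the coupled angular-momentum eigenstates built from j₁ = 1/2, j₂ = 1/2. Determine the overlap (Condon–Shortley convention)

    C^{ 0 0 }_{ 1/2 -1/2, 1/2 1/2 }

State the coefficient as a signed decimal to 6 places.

-0.707107  (= −√(1/2))

√[1·1!0!0!/2! · 0!1!1!0!0!0!] = √(1/2)
  +(−1)^1/∏(1,0,0,0,0,0)! = -1  (running -1)
⟨..|..⟩ = √(1/2)·(-1) = -0.707107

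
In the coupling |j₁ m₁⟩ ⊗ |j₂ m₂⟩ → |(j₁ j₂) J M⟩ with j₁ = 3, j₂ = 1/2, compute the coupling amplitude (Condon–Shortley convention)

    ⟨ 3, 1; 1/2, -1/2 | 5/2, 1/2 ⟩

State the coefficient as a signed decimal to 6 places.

+0.755929  (= +√(4/7))

triangle: 1!*5!*0!/7! = 120/5040
(j±m)!: 4!*2!*0!*1!*3!*2! = 576
prefactor² = (2J+1)*Δ*N² = 576/7
  k=0: +1/(0!*1!*2!*0!*3!*0!) = 1/12
Σ = 1/12  ⇒  CG² = 576/7*1/12² = 4/7
CG = +√(4/7) = +0.755929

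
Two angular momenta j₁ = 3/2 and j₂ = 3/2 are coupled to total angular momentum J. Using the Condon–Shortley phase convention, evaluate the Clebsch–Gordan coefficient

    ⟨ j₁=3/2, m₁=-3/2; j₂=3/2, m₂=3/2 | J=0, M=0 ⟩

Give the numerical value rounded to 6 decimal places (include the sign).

-0.500000

triangle: 3!·0!·0!/4! = 6/24
(j±m)!: 0!·3!·3!·0!·0!·0! = 36
prefactor² = (2J+1)·Δ·N² = 9
  k=3: −1/(3!·0!·0!·0!·0!·0!) = -1/6
Σ = -1/6  ⇒  CG² = 9·(-1/6)² = 1/4
CG = −√(1/4) = -0.500000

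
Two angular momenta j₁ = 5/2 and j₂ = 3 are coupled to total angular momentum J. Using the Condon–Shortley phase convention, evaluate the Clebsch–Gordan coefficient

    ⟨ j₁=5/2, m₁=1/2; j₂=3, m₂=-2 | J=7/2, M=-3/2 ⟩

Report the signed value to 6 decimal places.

triangle: 2!×3!×4!/10! = 288/3628800
(j±m)!: 3!×2!×1!×5!×2!×5! = 345600
prefactor² = (2J+1)×Δ×N² = 1536/7
  k=0: +1/(0!×2!×2!×1!×1!×3!) = 1/24
  k=1: −1/(1!×1!×1!×0!×2!×4!) = -1/48
Σ = 1/48  ⇒  CG² = 1536/7×1/48² = 2/21
CG = +√(2/21) = +0.308607

+√(2/21) = +0.308607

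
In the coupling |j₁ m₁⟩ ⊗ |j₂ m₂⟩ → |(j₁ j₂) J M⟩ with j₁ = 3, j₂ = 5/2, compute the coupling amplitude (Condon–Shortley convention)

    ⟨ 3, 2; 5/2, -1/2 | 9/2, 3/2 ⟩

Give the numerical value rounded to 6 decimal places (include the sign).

+0.604815  (= +√(169/462))

triangle: 1!*5!*4!/11! = 2880/39916800
(j±m)!: 5!*1!*2!*3!*6!*3! = 6220800
prefactor² = (2J+1)*Δ*N² = 345600/77
  k=0: +1/(0!*1!*1!*2!*4!*2!) = 1/96
  k=1: −1/(1!*0!*0!*1!*5!*3!) = -1/720
Σ = 13/1440  ⇒  CG² = 345600/77*13/1440² = 169/462
CG = +√(169/462) = +0.604815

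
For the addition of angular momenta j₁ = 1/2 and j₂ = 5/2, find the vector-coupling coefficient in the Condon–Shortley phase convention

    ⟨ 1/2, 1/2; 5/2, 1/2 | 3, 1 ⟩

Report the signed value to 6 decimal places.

+0.816497

j₁+j₂−J=0  J+j₁−j₂=1  J−j₁+j₂=5  j₁+j₂+J+1=7
(j₁±m₁, j₂±m₂, J±M) = (1,0,3,2,4,2)
P² = 96
sum k=0..0:
  [0] +1/12 = 1/12
S = 1/12
C² = P²·S² = 2/3 ; C = +0.816497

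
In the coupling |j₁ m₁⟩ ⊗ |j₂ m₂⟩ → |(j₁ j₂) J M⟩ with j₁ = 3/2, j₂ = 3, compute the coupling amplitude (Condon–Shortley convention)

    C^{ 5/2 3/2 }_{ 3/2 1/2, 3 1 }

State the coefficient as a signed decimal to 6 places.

-0.591608

√[6·2!1!4!/8! · 2!1!4!2!4!1!] = √(576/35)
  +(−1)^0/∏(0,2,1,4,0,0)! = 1/48  (running 1/48)
  +(−1)^1/∏(1,1,0,3,1,1)! = -1/6  (running -7/48)
⟨..|..⟩ = √(576/35)·(-7/48) = -0.591608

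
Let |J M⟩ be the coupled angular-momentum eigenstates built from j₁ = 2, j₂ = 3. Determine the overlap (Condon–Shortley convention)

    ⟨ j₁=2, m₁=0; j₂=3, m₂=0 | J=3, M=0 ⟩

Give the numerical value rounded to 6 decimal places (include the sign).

j₁+j₂−J=2  J+j₁−j₂=2  J−j₁+j₂=4  j₁+j₂+J+1=9
(j₁±m₁, j₂±m₂, J±M) = (2,2,3,3,3,3)
P² = 48/5
sum k=0..2:
  [0] +1/24 = 1/24
  [1] −1/4 = -1/4
  [2] +1/24 = 1/24
S = -1/6
C² = P²·S² = 4/15 ; C = -0.516398

-0.516398  (= −√(4/15))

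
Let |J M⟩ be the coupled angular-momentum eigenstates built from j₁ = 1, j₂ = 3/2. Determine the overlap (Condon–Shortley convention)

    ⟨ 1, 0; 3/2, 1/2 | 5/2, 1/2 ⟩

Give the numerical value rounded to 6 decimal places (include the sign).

+√(3/5) ≈ +0.774597

j₁+j₂−J=0  J+j₁−j₂=2  J−j₁+j₂=3  j₁+j₂+J+1=6
(j₁±m₁, j₂±m₂, J±M) = (1,1,2,1,3,2)
P² = 12/5
sum k=0..0:
  [0] +1/2 = 1/2
S = 1/2
C² = P²·S² = 3/5 ; C = +0.774597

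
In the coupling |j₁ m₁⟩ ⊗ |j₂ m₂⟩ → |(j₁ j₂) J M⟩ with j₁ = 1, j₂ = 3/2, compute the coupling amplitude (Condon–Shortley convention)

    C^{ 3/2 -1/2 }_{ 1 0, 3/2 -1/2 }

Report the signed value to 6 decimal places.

triangle: 1!*1!*2!/5! = 2/120
(j±m)!: 1!*1!*1!*2!*1!*2! = 4
prefactor² = (2J+1)*Δ*N² = 4/15
  k=0: +1/(0!*1!*1!*1!*0!*1!) = 1
  k=1: −1/(1!*0!*0!*0!*1!*2!) = -1/2
Σ = 1/2  ⇒  CG² = 4/15*1/2² = 1/15
CG = +√(1/15) = +0.258199

+√(1/15) ≈ +0.258199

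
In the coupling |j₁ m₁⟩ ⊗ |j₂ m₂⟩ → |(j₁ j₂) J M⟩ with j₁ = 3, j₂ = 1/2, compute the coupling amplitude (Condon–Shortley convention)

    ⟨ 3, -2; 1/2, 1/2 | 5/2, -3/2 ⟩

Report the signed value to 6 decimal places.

−√(5/7) ≈ -0.845154

√[6·1!5!0!/7! · 1!5!1!0!1!4!] = √(2880/7)
  +(−1)^1/∏(1,0,4,0,1,0)! = -1/24  (running -1/24)
⟨..|..⟩ = √(2880/7)·(-1/24) = -0.845154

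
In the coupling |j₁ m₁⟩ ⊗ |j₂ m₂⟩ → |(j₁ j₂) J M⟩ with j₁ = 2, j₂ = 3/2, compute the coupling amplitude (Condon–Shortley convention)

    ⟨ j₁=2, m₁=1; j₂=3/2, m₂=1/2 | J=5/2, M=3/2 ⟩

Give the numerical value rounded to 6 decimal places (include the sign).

triangle: 1!×3!×2!/7! = 12/5040
(j±m)!: 3!×1!×2!×1!×4!×1! = 288
prefactor² = (2J+1)×Δ×N² = 144/35
  k=0: +1/(0!×1!×1!×2!×2!×0!) = 1/4
  k=1: −1/(1!×0!×0!×1!×3!×1!) = -1/6
Σ = 1/12  ⇒  CG² = 144/35×1/12² = 1/35
CG = +√(1/35) = +0.169031

+√(1/35) ≈ +0.169031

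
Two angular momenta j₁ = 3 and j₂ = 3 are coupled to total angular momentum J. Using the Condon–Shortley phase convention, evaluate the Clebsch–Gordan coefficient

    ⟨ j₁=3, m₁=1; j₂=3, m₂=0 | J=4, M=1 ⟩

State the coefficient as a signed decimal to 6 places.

−√(15/154) ≈ -0.312094

j₁+j₂−J=2  J+j₁−j₂=4  J−j₁+j₂=4  j₁+j₂+J+1=11
(j₁±m₁, j₂±m₂, J±M) = (4,2,3,3,5,3)
P² = 124416/385
sum k=0..2:
  [0] +1/48 = 1/48
  [1] −1/24 = -1/24
  [2] +1/288 = 1/288
S = -5/288
C² = P²·S² = 15/154 ; C = -0.312094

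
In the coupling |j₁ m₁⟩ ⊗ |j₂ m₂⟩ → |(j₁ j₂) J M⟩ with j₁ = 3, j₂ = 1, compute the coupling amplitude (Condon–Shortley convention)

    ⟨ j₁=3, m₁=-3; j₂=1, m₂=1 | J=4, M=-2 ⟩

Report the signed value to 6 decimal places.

+√(1/28) ≈ +0.188982

triangle: 0!×6!×2!/9! = 1440/362880
(j±m)!: 0!×6!×2!×0!×2!×6! = 2073600
prefactor² = (2J+1)×Δ×N² = 518400/7
  k=0: +1/(0!×0!×6!×2!×0!×0!) = 1/1440
Σ = 1/1440  ⇒  CG² = 518400/7×1/1440² = 1/28
CG = +√(1/28) = +0.188982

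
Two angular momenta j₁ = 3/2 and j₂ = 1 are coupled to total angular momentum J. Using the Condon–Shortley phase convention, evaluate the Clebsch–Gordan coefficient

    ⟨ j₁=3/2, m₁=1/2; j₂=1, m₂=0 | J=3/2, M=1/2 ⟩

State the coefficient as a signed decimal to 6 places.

+0.258199  (= +√(1/15))

√[4·1!2!1!/5! · 2!1!1!1!2!1!] = √(4/15)
  +(−1)^0/∏(0,1,1,1,1,0)! = 1  (running 1)
  +(−1)^1/∏(1,0,0,0,2,1)! = -1/2  (running 1/2)
⟨..|..⟩ = √(4/15)·(1/2) = +0.258199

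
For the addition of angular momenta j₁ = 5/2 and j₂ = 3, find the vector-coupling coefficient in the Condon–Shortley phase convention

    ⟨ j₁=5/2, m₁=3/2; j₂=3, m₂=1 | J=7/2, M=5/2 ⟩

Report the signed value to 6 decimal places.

−√(10/63) ≈ -0.398410

triangle: 2!*3!*4!/10! = 288/3628800
(j±m)!: 4!*1!*4!*2!*6!*1! = 829440
prefactor² = (2J+1)*Δ*N² = 18432/35
  k=0: +1/(0!*2!*1!*4!*2!*0!) = 1/96
  k=1: −1/(1!*1!*0!*3!*3!*1!) = -1/36
Σ = -5/288  ⇒  CG² = 18432/35*(-5/288)² = 10/63
CG = −√(10/63) = -0.398410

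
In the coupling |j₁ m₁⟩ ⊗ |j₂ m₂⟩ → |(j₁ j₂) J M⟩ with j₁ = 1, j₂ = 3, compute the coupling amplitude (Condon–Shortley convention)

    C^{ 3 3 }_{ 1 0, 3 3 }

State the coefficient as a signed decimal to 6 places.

j₁+j₂−J=1  J+j₁−j₂=1  J−j₁+j₂=5  j₁+j₂+J+1=8
(j₁±m₁, j₂±m₂, J±M) = (1,1,6,0,6,0)
P² = 10800
sum k=1..1:
  [1] −1/120 = -1/120
S = -1/120
C² = P²·S² = 3/4 ; C = -0.866025

-0.866025  (= −√(3/4))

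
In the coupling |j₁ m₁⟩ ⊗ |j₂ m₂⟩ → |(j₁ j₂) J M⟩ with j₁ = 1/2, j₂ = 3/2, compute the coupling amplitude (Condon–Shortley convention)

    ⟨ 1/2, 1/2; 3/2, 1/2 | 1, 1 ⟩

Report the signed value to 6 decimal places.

+0.500000  (= +√(1/4))

triangle: 1!·0!·2!/4! = 2/24
(j±m)!: 1!·0!·2!·1!·2!·0! = 4
prefactor² = (2J+1)·Δ·N² = 1
  k=0: +1/(0!·1!·0!·2!·0!·0!) = 1/2
Σ = 1/2  ⇒  CG² = 1·1/2² = 1/4
CG = +√(1/4) = +0.500000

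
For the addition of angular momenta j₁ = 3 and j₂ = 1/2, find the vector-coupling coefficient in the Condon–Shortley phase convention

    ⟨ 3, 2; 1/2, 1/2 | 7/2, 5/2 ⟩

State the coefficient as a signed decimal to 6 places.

j₁+j₂−J=0  J+j₁−j₂=6  J−j₁+j₂=1  j₁+j₂+J+1=8
(j₁±m₁, j₂±m₂, J±M) = (5,1,1,0,6,1)
P² = 86400/7
sum k=0..0:
  [0] +1/120 = 1/120
S = 1/120
C² = P²·S² = 6/7 ; C = +0.925820

+√(6/7) = +0.925820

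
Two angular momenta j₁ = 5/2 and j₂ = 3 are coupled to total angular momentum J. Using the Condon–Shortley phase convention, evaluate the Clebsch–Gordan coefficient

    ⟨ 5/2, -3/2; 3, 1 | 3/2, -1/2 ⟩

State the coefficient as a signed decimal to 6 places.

j₁+j₂−J=4  J+j₁−j₂=1  J−j₁+j₂=2  j₁+j₂+J+1=8
(j₁±m₁, j₂±m₂, J±M) = (1,4,4,2,1,2)
P² = 384/35
sum k=3..4:
  [3] −1/6 = -1/6
  [4] +1/48 = 1/48
S = -7/48
C² = P²·S² = 7/30 ; C = -0.483046

−√(7/30) ≈ -0.483046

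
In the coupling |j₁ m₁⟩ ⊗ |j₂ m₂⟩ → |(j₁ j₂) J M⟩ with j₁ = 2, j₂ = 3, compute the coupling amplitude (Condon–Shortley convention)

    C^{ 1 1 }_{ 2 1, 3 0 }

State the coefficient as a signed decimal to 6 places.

√[3·4!0!2!/7! · 3!1!3!3!2!0!] = √(432/35)
  +(−1)^1/∏(1,3,0,2,0,0)! = -1/12  (running -1/12)
⟨..|..⟩ = √(432/35)·(-1/12) = -0.292770

-0.292770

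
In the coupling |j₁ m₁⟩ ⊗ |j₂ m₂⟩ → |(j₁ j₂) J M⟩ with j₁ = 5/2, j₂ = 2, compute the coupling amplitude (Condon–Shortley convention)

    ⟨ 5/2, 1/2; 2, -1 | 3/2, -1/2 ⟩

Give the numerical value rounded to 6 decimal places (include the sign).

j₁+j₂−J=3  J+j₁−j₂=2  J−j₁+j₂=1  j₁+j₂+J+1=7
(j₁±m₁, j₂±m₂, J±M) = (3,2,1,3,1,2)
P² = 48/35
sum k=0..1:
  [0] +1/12 = 1/12
  [1] −1/2 = -1/2
S = -5/12
C² = P²·S² = 5/21 ; C = -0.487950

−√(5/21) = -0.487950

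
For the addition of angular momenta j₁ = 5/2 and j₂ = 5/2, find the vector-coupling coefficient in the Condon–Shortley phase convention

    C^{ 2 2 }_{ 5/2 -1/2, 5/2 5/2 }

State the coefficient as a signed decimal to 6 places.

−√(5/28) = -0.422577

√[5·3!2!2!/8! · 2!3!5!0!4!0!] = √(720/7)
  +(−1)^3/∏(3,0,0,2,2,0)! = -1/24  (running -1/24)
⟨..|..⟩ = √(720/7)·(-1/24) = -0.422577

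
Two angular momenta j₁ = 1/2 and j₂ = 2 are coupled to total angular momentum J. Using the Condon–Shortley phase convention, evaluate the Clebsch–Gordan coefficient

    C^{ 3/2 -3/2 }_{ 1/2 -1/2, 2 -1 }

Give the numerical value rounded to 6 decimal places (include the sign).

√[4·1!0!3!/5! · 0!1!1!3!0!3!] = √(36/5)
  +(−1)^1/∏(1,0,0,0,0,3)! = -1/6  (running -1/6)
⟨..|..⟩ = √(36/5)·(-1/6) = -0.447214

-0.447214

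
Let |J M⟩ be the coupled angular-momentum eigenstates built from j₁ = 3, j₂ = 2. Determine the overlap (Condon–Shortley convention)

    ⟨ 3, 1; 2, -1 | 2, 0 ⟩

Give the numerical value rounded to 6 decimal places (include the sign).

-0.377964

√[5·3!3!1!/8! · 4!2!1!3!2!2!] = √(36/7)
  +(−1)^0/∏(0,3,2,1,1,0)! = 1/12  (running 1/12)
  +(−1)^1/∏(1,2,1,0,2,1)! = -1/4  (running -1/6)
⟨..|..⟩ = √(36/7)·(-1/6) = -0.377964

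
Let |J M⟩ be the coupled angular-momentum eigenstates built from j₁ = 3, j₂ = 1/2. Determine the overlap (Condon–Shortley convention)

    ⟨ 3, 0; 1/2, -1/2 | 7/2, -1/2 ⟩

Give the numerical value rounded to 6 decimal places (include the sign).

+√(4/7) = +0.755929

j₁+j₂−J=0  J+j₁−j₂=6  J−j₁+j₂=1  j₁+j₂+J+1=8
(j₁±m₁, j₂±m₂, J±M) = (3,3,0,1,3,4)
P² = 5184/7
sum k=0..0:
  [0] +1/36 = 1/36
S = 1/36
C² = P²·S² = 4/7 ; C = +0.755929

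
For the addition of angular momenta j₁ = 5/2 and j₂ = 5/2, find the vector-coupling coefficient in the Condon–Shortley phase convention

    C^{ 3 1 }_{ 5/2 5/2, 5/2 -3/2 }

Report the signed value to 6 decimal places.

j₁+j₂−J=2  J+j₁−j₂=3  J−j₁+j₂=3  j₁+j₂+J+1=9
(j₁±m₁, j₂±m₂, J±M) = (5,0,1,4,4,2)
P² = 192
sum k=0..0:
  [0] +1/24 = 1/24
S = 1/24
C² = P²·S² = 1/3 ; C = +0.577350

+0.577350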